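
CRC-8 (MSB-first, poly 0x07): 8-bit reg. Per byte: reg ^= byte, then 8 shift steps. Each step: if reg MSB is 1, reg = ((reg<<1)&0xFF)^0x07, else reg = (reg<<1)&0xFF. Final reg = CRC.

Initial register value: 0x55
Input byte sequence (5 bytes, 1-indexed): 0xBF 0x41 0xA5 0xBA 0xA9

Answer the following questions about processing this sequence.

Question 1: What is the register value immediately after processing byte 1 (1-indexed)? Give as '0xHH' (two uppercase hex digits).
Answer: 0x98

Derivation:
After byte 1 (0xBF): reg=0x98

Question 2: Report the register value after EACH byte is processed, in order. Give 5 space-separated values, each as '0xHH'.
0x98 0x01 0x75 0x63 0x78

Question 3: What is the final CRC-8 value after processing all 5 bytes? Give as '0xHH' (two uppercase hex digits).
After byte 1 (0xBF): reg=0x98
After byte 2 (0x41): reg=0x01
After byte 3 (0xA5): reg=0x75
After byte 4 (0xBA): reg=0x63
After byte 5 (0xA9): reg=0x78

Answer: 0x78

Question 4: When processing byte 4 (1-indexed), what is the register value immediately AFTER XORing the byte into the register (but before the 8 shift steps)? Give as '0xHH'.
Register before byte 4: 0x75
Byte 4: 0xBA
0x75 XOR 0xBA = 0xCF

Answer: 0xCF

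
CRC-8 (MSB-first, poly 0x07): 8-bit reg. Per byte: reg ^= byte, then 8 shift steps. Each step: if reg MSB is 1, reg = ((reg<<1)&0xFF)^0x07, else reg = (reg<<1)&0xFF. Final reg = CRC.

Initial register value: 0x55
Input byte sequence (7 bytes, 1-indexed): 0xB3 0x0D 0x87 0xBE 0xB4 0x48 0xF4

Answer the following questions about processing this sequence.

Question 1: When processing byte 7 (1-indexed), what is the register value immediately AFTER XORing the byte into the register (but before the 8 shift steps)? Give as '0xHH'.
Register before byte 7: 0xD2
Byte 7: 0xF4
0xD2 XOR 0xF4 = 0x26

Answer: 0x26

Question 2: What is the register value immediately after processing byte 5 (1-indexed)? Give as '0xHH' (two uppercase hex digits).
After byte 1 (0xB3): reg=0xBC
After byte 2 (0x0D): reg=0x1E
After byte 3 (0x87): reg=0xC6
After byte 4 (0xBE): reg=0x6F
After byte 5 (0xB4): reg=0x0F

Answer: 0x0F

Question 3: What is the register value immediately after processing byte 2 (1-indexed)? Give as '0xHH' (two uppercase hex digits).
After byte 1 (0xB3): reg=0xBC
After byte 2 (0x0D): reg=0x1E

Answer: 0x1E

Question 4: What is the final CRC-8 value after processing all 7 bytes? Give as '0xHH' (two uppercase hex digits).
After byte 1 (0xB3): reg=0xBC
After byte 2 (0x0D): reg=0x1E
After byte 3 (0x87): reg=0xC6
After byte 4 (0xBE): reg=0x6F
After byte 5 (0xB4): reg=0x0F
After byte 6 (0x48): reg=0xD2
After byte 7 (0xF4): reg=0xF2

Answer: 0xF2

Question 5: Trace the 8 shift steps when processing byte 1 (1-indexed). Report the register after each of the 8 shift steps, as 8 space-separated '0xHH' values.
Answer: 0xCB 0x91 0x25 0x4A 0x94 0x2F 0x5E 0xBC

Derivation:
Register before byte 1: 0x55
After XOR with byte 0xB3: 0xE6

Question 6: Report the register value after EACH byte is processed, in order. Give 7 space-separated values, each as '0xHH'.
0xBC 0x1E 0xC6 0x6F 0x0F 0xD2 0xF2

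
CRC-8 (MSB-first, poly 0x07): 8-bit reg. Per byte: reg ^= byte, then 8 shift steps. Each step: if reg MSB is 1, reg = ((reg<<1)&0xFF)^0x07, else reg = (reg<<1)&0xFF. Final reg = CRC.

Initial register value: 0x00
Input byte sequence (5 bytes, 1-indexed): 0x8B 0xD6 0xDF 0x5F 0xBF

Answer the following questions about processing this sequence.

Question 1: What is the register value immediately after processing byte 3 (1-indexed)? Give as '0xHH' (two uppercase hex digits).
After byte 1 (0x8B): reg=0xB8
After byte 2 (0xD6): reg=0x0D
After byte 3 (0xDF): reg=0x30

Answer: 0x30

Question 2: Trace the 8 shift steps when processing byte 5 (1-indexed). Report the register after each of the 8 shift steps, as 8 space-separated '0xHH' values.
Answer: 0x6D 0xDA 0xB3 0x61 0xC2 0x83 0x01 0x02

Derivation:
After byte 1 (0x8B): reg=0xB8
After byte 2 (0xD6): reg=0x0D
After byte 3 (0xDF): reg=0x30
After byte 4 (0x5F): reg=0x0A
Register before byte 5: 0x0A
After XOR with byte 0xBF: 0xB5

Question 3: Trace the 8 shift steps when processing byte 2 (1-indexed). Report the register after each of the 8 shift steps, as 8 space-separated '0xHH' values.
After byte 1 (0x8B): reg=0xB8
Register before byte 2: 0xB8
After XOR with byte 0xD6: 0x6E

Answer: 0xDC 0xBF 0x79 0xF2 0xE3 0xC1 0x85 0x0D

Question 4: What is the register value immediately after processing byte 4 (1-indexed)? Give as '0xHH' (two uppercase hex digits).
After byte 1 (0x8B): reg=0xB8
After byte 2 (0xD6): reg=0x0D
After byte 3 (0xDF): reg=0x30
After byte 4 (0x5F): reg=0x0A

Answer: 0x0A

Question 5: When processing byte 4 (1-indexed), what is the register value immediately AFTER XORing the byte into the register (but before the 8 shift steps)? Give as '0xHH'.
Register before byte 4: 0x30
Byte 4: 0x5F
0x30 XOR 0x5F = 0x6F

Answer: 0x6F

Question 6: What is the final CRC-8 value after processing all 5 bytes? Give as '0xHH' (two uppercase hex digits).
Answer: 0x02

Derivation:
After byte 1 (0x8B): reg=0xB8
After byte 2 (0xD6): reg=0x0D
After byte 3 (0xDF): reg=0x30
After byte 4 (0x5F): reg=0x0A
After byte 5 (0xBF): reg=0x02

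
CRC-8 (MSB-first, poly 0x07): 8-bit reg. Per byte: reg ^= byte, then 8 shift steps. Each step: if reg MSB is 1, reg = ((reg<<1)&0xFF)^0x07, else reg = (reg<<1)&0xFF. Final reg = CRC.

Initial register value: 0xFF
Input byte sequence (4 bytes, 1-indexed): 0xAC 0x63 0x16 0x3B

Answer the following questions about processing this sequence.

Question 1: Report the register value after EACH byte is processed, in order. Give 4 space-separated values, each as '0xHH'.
0xBE 0x1D 0x31 0x36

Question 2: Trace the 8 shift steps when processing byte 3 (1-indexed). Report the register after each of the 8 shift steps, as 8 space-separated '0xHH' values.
Answer: 0x16 0x2C 0x58 0xB0 0x67 0xCE 0x9B 0x31

Derivation:
After byte 1 (0xAC): reg=0xBE
After byte 2 (0x63): reg=0x1D
Register before byte 3: 0x1D
After XOR with byte 0x16: 0x0B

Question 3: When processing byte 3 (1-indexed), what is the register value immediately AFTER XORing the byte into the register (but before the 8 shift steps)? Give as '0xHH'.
Answer: 0x0B

Derivation:
Register before byte 3: 0x1D
Byte 3: 0x16
0x1D XOR 0x16 = 0x0B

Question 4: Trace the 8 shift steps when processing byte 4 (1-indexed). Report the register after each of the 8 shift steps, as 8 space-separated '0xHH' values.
Answer: 0x14 0x28 0x50 0xA0 0x47 0x8E 0x1B 0x36

Derivation:
After byte 1 (0xAC): reg=0xBE
After byte 2 (0x63): reg=0x1D
After byte 3 (0x16): reg=0x31
Register before byte 4: 0x31
After XOR with byte 0x3B: 0x0A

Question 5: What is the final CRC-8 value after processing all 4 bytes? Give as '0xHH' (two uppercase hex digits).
Answer: 0x36

Derivation:
After byte 1 (0xAC): reg=0xBE
After byte 2 (0x63): reg=0x1D
After byte 3 (0x16): reg=0x31
After byte 4 (0x3B): reg=0x36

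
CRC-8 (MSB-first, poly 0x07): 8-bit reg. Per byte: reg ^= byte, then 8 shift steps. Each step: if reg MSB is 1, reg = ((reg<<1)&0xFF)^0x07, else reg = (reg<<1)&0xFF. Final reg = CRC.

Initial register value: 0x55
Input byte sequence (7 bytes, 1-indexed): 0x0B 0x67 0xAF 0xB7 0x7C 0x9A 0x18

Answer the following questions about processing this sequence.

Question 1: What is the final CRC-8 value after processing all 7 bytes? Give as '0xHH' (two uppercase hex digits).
After byte 1 (0x0B): reg=0x9D
After byte 2 (0x67): reg=0xE8
After byte 3 (0xAF): reg=0xD2
After byte 4 (0xB7): reg=0x3C
After byte 5 (0x7C): reg=0xC7
After byte 6 (0x9A): reg=0x94
After byte 7 (0x18): reg=0xAD

Answer: 0xAD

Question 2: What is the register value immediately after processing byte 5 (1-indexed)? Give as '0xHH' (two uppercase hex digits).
After byte 1 (0x0B): reg=0x9D
After byte 2 (0x67): reg=0xE8
After byte 3 (0xAF): reg=0xD2
After byte 4 (0xB7): reg=0x3C
After byte 5 (0x7C): reg=0xC7

Answer: 0xC7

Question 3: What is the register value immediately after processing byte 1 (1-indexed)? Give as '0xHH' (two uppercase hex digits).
Answer: 0x9D

Derivation:
After byte 1 (0x0B): reg=0x9D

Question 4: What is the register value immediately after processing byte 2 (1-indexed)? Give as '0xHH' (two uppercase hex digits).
Answer: 0xE8

Derivation:
After byte 1 (0x0B): reg=0x9D
After byte 2 (0x67): reg=0xE8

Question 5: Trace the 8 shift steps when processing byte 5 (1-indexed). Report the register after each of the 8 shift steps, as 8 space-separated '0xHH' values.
Answer: 0x80 0x07 0x0E 0x1C 0x38 0x70 0xE0 0xC7

Derivation:
After byte 1 (0x0B): reg=0x9D
After byte 2 (0x67): reg=0xE8
After byte 3 (0xAF): reg=0xD2
After byte 4 (0xB7): reg=0x3C
Register before byte 5: 0x3C
After XOR with byte 0x7C: 0x40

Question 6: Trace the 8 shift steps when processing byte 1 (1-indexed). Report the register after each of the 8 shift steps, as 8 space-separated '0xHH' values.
Register before byte 1: 0x55
After XOR with byte 0x0B: 0x5E

Answer: 0xBC 0x7F 0xFE 0xFB 0xF1 0xE5 0xCD 0x9D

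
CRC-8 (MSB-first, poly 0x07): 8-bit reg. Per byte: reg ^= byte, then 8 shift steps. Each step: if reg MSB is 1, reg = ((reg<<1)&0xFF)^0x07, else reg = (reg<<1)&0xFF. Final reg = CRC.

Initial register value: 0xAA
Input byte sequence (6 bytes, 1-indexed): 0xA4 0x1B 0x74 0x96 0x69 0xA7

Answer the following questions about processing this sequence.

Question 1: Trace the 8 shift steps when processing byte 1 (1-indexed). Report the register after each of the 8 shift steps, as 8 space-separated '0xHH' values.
Answer: 0x1C 0x38 0x70 0xE0 0xC7 0x89 0x15 0x2A

Derivation:
Register before byte 1: 0xAA
After XOR with byte 0xA4: 0x0E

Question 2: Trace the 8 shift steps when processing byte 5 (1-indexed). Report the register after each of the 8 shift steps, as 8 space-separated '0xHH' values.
Answer: 0xFB 0xF1 0xE5 0xCD 0x9D 0x3D 0x7A 0xF4

Derivation:
After byte 1 (0xA4): reg=0x2A
After byte 2 (0x1B): reg=0x97
After byte 3 (0x74): reg=0xA7
After byte 4 (0x96): reg=0x97
Register before byte 5: 0x97
After XOR with byte 0x69: 0xFE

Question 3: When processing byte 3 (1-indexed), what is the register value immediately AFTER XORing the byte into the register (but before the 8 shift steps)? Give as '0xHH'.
Answer: 0xE3

Derivation:
Register before byte 3: 0x97
Byte 3: 0x74
0x97 XOR 0x74 = 0xE3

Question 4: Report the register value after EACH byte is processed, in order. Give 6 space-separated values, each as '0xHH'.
0x2A 0x97 0xA7 0x97 0xF4 0xBE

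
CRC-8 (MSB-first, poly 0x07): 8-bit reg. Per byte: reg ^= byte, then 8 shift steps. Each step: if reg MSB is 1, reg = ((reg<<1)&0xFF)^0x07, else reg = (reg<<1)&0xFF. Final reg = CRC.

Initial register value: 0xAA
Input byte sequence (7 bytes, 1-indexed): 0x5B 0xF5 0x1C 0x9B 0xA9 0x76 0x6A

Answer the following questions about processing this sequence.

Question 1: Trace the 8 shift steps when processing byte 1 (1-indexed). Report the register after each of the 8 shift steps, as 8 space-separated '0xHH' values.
Register before byte 1: 0xAA
After XOR with byte 0x5B: 0xF1

Answer: 0xE5 0xCD 0x9D 0x3D 0x7A 0xF4 0xEF 0xD9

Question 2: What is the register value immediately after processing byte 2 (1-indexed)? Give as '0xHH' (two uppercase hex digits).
After byte 1 (0x5B): reg=0xD9
After byte 2 (0xF5): reg=0xC4

Answer: 0xC4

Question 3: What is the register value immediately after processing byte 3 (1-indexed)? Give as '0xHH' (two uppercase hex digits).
After byte 1 (0x5B): reg=0xD9
After byte 2 (0xF5): reg=0xC4
After byte 3 (0x1C): reg=0x06

Answer: 0x06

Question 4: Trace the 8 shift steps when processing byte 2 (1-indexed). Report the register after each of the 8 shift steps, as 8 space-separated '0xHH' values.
After byte 1 (0x5B): reg=0xD9
Register before byte 2: 0xD9
After XOR with byte 0xF5: 0x2C

Answer: 0x58 0xB0 0x67 0xCE 0x9B 0x31 0x62 0xC4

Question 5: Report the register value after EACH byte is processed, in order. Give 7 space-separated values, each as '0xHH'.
0xD9 0xC4 0x06 0xDA 0x5E 0xD8 0x17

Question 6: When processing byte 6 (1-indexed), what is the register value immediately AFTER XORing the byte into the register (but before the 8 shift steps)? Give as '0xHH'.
Register before byte 6: 0x5E
Byte 6: 0x76
0x5E XOR 0x76 = 0x28

Answer: 0x28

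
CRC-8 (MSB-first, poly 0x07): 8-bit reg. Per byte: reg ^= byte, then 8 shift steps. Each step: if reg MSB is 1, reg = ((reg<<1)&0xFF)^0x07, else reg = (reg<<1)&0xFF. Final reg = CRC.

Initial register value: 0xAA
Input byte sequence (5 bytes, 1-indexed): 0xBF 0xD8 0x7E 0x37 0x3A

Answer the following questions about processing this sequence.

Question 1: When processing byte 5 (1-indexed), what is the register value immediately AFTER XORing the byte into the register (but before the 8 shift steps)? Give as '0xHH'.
Answer: 0x9C

Derivation:
Register before byte 5: 0xA6
Byte 5: 0x3A
0xA6 XOR 0x3A = 0x9C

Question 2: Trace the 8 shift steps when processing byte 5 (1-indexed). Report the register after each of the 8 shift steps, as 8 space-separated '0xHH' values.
After byte 1 (0xBF): reg=0x6B
After byte 2 (0xD8): reg=0x10
After byte 3 (0x7E): reg=0x0D
After byte 4 (0x37): reg=0xA6
Register before byte 5: 0xA6
After XOR with byte 0x3A: 0x9C

Answer: 0x3F 0x7E 0xFC 0xFF 0xF9 0xF5 0xED 0xDD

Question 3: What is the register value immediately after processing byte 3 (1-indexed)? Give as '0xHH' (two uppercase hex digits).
After byte 1 (0xBF): reg=0x6B
After byte 2 (0xD8): reg=0x10
After byte 3 (0x7E): reg=0x0D

Answer: 0x0D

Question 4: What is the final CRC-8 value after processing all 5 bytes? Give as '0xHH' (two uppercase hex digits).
After byte 1 (0xBF): reg=0x6B
After byte 2 (0xD8): reg=0x10
After byte 3 (0x7E): reg=0x0D
After byte 4 (0x37): reg=0xA6
After byte 5 (0x3A): reg=0xDD

Answer: 0xDD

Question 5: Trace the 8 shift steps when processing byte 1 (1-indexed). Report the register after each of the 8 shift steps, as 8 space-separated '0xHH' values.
Register before byte 1: 0xAA
After XOR with byte 0xBF: 0x15

Answer: 0x2A 0x54 0xA8 0x57 0xAE 0x5B 0xB6 0x6B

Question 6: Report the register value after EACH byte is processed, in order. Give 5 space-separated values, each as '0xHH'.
0x6B 0x10 0x0D 0xA6 0xDD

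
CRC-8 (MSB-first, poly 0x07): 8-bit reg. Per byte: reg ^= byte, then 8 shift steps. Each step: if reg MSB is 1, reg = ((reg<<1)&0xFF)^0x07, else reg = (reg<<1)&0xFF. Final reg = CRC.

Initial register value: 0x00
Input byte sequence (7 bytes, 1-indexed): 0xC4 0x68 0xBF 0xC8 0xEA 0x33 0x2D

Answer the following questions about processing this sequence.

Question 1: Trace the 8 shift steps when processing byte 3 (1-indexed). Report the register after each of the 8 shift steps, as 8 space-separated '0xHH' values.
After byte 1 (0xC4): reg=0x52
After byte 2 (0x68): reg=0xA6
Register before byte 3: 0xA6
After XOR with byte 0xBF: 0x19

Answer: 0x32 0x64 0xC8 0x97 0x29 0x52 0xA4 0x4F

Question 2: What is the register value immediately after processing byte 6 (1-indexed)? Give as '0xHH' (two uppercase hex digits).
Answer: 0x45

Derivation:
After byte 1 (0xC4): reg=0x52
After byte 2 (0x68): reg=0xA6
After byte 3 (0xBF): reg=0x4F
After byte 4 (0xC8): reg=0x9C
After byte 5 (0xEA): reg=0x45
After byte 6 (0x33): reg=0x45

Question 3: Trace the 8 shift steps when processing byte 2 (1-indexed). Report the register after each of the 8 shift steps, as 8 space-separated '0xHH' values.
After byte 1 (0xC4): reg=0x52
Register before byte 2: 0x52
After XOR with byte 0x68: 0x3A

Answer: 0x74 0xE8 0xD7 0xA9 0x55 0xAA 0x53 0xA6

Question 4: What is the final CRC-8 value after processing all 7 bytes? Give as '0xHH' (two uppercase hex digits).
Answer: 0x1F

Derivation:
After byte 1 (0xC4): reg=0x52
After byte 2 (0x68): reg=0xA6
After byte 3 (0xBF): reg=0x4F
After byte 4 (0xC8): reg=0x9C
After byte 5 (0xEA): reg=0x45
After byte 6 (0x33): reg=0x45
After byte 7 (0x2D): reg=0x1F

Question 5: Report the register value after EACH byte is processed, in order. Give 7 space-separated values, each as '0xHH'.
0x52 0xA6 0x4F 0x9C 0x45 0x45 0x1F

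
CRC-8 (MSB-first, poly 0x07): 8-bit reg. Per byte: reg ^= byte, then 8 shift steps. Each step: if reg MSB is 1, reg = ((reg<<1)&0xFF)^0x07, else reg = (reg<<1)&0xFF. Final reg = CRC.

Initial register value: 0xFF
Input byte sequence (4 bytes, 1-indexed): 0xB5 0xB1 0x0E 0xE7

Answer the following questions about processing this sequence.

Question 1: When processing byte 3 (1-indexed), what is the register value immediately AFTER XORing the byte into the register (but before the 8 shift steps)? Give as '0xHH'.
Register before byte 3: 0xC7
Byte 3: 0x0E
0xC7 XOR 0x0E = 0xC9

Answer: 0xC9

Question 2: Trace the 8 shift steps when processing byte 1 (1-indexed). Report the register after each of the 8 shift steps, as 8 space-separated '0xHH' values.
Register before byte 1: 0xFF
After XOR with byte 0xB5: 0x4A

Answer: 0x94 0x2F 0x5E 0xBC 0x7F 0xFE 0xFB 0xF1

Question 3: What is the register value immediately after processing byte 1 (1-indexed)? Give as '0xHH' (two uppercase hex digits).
Answer: 0xF1

Derivation:
After byte 1 (0xB5): reg=0xF1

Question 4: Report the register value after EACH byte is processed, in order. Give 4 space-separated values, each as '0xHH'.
0xF1 0xC7 0x71 0xEB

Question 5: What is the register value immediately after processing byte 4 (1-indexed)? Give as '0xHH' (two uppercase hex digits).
Answer: 0xEB

Derivation:
After byte 1 (0xB5): reg=0xF1
After byte 2 (0xB1): reg=0xC7
After byte 3 (0x0E): reg=0x71
After byte 4 (0xE7): reg=0xEB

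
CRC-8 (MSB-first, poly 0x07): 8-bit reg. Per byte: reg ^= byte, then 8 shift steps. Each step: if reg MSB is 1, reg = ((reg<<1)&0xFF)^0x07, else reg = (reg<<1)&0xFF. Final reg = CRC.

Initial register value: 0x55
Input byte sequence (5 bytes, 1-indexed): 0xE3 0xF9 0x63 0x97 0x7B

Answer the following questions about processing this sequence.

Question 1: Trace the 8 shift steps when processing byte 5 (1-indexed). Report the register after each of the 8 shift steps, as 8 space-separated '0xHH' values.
Answer: 0xC9 0x95 0x2D 0x5A 0xB4 0x6F 0xDE 0xBB

Derivation:
After byte 1 (0xE3): reg=0x0B
After byte 2 (0xF9): reg=0xD0
After byte 3 (0x63): reg=0x10
After byte 4 (0x97): reg=0x9C
Register before byte 5: 0x9C
After XOR with byte 0x7B: 0xE7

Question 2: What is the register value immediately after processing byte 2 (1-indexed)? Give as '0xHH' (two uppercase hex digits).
After byte 1 (0xE3): reg=0x0B
After byte 2 (0xF9): reg=0xD0

Answer: 0xD0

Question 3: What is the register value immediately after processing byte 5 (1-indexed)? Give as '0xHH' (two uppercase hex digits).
Answer: 0xBB

Derivation:
After byte 1 (0xE3): reg=0x0B
After byte 2 (0xF9): reg=0xD0
After byte 3 (0x63): reg=0x10
After byte 4 (0x97): reg=0x9C
After byte 5 (0x7B): reg=0xBB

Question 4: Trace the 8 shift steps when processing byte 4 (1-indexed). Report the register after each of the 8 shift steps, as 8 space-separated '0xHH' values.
Answer: 0x09 0x12 0x24 0x48 0x90 0x27 0x4E 0x9C

Derivation:
After byte 1 (0xE3): reg=0x0B
After byte 2 (0xF9): reg=0xD0
After byte 3 (0x63): reg=0x10
Register before byte 4: 0x10
After XOR with byte 0x97: 0x87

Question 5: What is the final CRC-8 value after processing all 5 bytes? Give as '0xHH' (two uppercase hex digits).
After byte 1 (0xE3): reg=0x0B
After byte 2 (0xF9): reg=0xD0
After byte 3 (0x63): reg=0x10
After byte 4 (0x97): reg=0x9C
After byte 5 (0x7B): reg=0xBB

Answer: 0xBB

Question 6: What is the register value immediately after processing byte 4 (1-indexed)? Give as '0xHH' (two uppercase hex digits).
After byte 1 (0xE3): reg=0x0B
After byte 2 (0xF9): reg=0xD0
After byte 3 (0x63): reg=0x10
After byte 4 (0x97): reg=0x9C

Answer: 0x9C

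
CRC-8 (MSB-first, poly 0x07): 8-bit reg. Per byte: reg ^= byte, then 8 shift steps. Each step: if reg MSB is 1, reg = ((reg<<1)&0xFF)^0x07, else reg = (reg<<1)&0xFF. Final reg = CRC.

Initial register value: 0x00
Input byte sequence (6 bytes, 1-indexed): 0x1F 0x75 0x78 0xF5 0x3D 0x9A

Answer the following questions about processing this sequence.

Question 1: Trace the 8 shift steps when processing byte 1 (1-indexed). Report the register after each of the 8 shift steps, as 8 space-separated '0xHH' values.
Register before byte 1: 0x00
After XOR with byte 0x1F: 0x1F

Answer: 0x3E 0x7C 0xF8 0xF7 0xE9 0xD5 0xAD 0x5D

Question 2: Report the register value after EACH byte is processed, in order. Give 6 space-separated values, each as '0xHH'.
0x5D 0xD8 0x69 0xDD 0xAE 0x8C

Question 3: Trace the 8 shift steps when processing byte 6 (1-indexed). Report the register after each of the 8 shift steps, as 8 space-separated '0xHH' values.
Answer: 0x68 0xD0 0xA7 0x49 0x92 0x23 0x46 0x8C

Derivation:
After byte 1 (0x1F): reg=0x5D
After byte 2 (0x75): reg=0xD8
After byte 3 (0x78): reg=0x69
After byte 4 (0xF5): reg=0xDD
After byte 5 (0x3D): reg=0xAE
Register before byte 6: 0xAE
After XOR with byte 0x9A: 0x34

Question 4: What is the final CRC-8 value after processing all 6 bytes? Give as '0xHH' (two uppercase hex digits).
After byte 1 (0x1F): reg=0x5D
After byte 2 (0x75): reg=0xD8
After byte 3 (0x78): reg=0x69
After byte 4 (0xF5): reg=0xDD
After byte 5 (0x3D): reg=0xAE
After byte 6 (0x9A): reg=0x8C

Answer: 0x8C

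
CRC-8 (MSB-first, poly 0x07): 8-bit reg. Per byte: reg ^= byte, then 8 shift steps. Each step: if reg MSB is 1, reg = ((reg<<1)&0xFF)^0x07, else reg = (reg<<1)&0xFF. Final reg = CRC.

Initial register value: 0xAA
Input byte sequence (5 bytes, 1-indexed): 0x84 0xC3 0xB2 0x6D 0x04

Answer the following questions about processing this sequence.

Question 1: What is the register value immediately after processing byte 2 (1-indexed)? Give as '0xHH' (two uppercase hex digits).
After byte 1 (0x84): reg=0xCA
After byte 2 (0xC3): reg=0x3F

Answer: 0x3F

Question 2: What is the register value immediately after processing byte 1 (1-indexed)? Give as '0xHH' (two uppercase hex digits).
After byte 1 (0x84): reg=0xCA

Answer: 0xCA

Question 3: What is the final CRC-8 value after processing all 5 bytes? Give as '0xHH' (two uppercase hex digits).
After byte 1 (0x84): reg=0xCA
After byte 2 (0xC3): reg=0x3F
After byte 3 (0xB2): reg=0xAA
After byte 4 (0x6D): reg=0x5B
After byte 5 (0x04): reg=0x9A

Answer: 0x9A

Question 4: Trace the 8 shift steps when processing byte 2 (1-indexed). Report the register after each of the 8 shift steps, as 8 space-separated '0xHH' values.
After byte 1 (0x84): reg=0xCA
Register before byte 2: 0xCA
After XOR with byte 0xC3: 0x09

Answer: 0x12 0x24 0x48 0x90 0x27 0x4E 0x9C 0x3F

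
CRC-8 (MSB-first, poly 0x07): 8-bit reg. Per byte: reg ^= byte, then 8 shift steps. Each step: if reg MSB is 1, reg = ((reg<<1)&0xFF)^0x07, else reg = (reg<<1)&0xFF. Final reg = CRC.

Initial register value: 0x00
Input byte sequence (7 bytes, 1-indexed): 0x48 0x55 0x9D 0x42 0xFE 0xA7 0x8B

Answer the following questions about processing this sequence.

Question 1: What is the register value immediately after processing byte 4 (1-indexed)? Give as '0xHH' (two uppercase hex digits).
After byte 1 (0x48): reg=0xFF
After byte 2 (0x55): reg=0x5F
After byte 3 (0x9D): reg=0x40
After byte 4 (0x42): reg=0x0E

Answer: 0x0E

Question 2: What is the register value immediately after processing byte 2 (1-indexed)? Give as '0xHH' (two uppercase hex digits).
After byte 1 (0x48): reg=0xFF
After byte 2 (0x55): reg=0x5F

Answer: 0x5F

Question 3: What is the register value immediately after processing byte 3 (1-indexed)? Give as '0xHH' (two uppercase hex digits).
After byte 1 (0x48): reg=0xFF
After byte 2 (0x55): reg=0x5F
After byte 3 (0x9D): reg=0x40

Answer: 0x40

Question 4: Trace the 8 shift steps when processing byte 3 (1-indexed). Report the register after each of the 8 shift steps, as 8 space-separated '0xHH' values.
Answer: 0x83 0x01 0x02 0x04 0x08 0x10 0x20 0x40

Derivation:
After byte 1 (0x48): reg=0xFF
After byte 2 (0x55): reg=0x5F
Register before byte 3: 0x5F
After XOR with byte 0x9D: 0xC2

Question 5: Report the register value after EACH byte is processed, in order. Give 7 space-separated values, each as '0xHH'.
0xFF 0x5F 0x40 0x0E 0xDE 0x68 0xA7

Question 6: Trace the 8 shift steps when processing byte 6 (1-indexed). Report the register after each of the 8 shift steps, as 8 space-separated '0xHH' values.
Answer: 0xF2 0xE3 0xC1 0x85 0x0D 0x1A 0x34 0x68

Derivation:
After byte 1 (0x48): reg=0xFF
After byte 2 (0x55): reg=0x5F
After byte 3 (0x9D): reg=0x40
After byte 4 (0x42): reg=0x0E
After byte 5 (0xFE): reg=0xDE
Register before byte 6: 0xDE
After XOR with byte 0xA7: 0x79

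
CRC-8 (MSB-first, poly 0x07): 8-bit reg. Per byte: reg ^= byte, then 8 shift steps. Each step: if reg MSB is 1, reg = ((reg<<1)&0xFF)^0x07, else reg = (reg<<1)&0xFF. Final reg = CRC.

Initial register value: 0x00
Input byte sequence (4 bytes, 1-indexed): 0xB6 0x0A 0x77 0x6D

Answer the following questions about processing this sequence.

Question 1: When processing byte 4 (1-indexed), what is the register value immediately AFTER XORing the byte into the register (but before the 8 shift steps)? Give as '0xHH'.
Answer: 0x3A

Derivation:
Register before byte 4: 0x57
Byte 4: 0x6D
0x57 XOR 0x6D = 0x3A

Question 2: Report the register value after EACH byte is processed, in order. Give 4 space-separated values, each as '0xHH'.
0x0B 0x07 0x57 0xA6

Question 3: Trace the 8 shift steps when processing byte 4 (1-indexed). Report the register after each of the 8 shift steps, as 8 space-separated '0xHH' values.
Answer: 0x74 0xE8 0xD7 0xA9 0x55 0xAA 0x53 0xA6

Derivation:
After byte 1 (0xB6): reg=0x0B
After byte 2 (0x0A): reg=0x07
After byte 3 (0x77): reg=0x57
Register before byte 4: 0x57
After XOR with byte 0x6D: 0x3A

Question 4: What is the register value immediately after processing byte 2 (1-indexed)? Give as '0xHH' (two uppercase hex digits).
Answer: 0x07

Derivation:
After byte 1 (0xB6): reg=0x0B
After byte 2 (0x0A): reg=0x07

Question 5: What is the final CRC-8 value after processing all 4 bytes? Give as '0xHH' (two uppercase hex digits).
After byte 1 (0xB6): reg=0x0B
After byte 2 (0x0A): reg=0x07
After byte 3 (0x77): reg=0x57
After byte 4 (0x6D): reg=0xA6

Answer: 0xA6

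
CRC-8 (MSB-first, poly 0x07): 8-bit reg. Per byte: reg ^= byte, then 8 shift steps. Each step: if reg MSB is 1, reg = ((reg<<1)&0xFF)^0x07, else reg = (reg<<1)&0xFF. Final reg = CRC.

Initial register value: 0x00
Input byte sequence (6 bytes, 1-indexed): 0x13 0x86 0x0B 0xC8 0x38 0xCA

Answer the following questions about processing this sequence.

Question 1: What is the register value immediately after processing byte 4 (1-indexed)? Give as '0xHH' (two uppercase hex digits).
Answer: 0xCA

Derivation:
After byte 1 (0x13): reg=0x79
After byte 2 (0x86): reg=0xF3
After byte 3 (0x0B): reg=0xE6
After byte 4 (0xC8): reg=0xCA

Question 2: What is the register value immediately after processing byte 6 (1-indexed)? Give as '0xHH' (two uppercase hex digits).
After byte 1 (0x13): reg=0x79
After byte 2 (0x86): reg=0xF3
After byte 3 (0x0B): reg=0xE6
After byte 4 (0xC8): reg=0xCA
After byte 5 (0x38): reg=0xD0
After byte 6 (0xCA): reg=0x46

Answer: 0x46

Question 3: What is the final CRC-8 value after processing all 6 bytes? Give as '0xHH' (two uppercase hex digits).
After byte 1 (0x13): reg=0x79
After byte 2 (0x86): reg=0xF3
After byte 3 (0x0B): reg=0xE6
After byte 4 (0xC8): reg=0xCA
After byte 5 (0x38): reg=0xD0
After byte 6 (0xCA): reg=0x46

Answer: 0x46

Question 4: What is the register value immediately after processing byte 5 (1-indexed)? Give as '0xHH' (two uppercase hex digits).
Answer: 0xD0

Derivation:
After byte 1 (0x13): reg=0x79
After byte 2 (0x86): reg=0xF3
After byte 3 (0x0B): reg=0xE6
After byte 4 (0xC8): reg=0xCA
After byte 5 (0x38): reg=0xD0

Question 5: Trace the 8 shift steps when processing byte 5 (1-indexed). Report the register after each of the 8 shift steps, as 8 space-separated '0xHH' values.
Answer: 0xE3 0xC1 0x85 0x0D 0x1A 0x34 0x68 0xD0

Derivation:
After byte 1 (0x13): reg=0x79
After byte 2 (0x86): reg=0xF3
After byte 3 (0x0B): reg=0xE6
After byte 4 (0xC8): reg=0xCA
Register before byte 5: 0xCA
After XOR with byte 0x38: 0xF2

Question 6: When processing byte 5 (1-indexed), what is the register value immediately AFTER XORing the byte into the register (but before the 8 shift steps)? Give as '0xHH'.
Register before byte 5: 0xCA
Byte 5: 0x38
0xCA XOR 0x38 = 0xF2

Answer: 0xF2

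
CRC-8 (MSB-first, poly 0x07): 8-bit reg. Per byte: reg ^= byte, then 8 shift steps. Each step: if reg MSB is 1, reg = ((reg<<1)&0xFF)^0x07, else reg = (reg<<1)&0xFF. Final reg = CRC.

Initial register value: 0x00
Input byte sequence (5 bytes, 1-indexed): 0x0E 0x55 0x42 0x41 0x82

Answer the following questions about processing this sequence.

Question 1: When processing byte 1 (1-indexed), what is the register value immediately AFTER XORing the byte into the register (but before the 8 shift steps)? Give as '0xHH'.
Register before byte 1: 0x00
Byte 1: 0x0E
0x00 XOR 0x0E = 0x0E

Answer: 0x0E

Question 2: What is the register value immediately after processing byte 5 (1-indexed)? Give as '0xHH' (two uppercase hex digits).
Answer: 0x79

Derivation:
After byte 1 (0x0E): reg=0x2A
After byte 2 (0x55): reg=0x7A
After byte 3 (0x42): reg=0xA8
After byte 4 (0x41): reg=0x91
After byte 5 (0x82): reg=0x79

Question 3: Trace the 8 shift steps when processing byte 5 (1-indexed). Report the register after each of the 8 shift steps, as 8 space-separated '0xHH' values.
After byte 1 (0x0E): reg=0x2A
After byte 2 (0x55): reg=0x7A
After byte 3 (0x42): reg=0xA8
After byte 4 (0x41): reg=0x91
Register before byte 5: 0x91
After XOR with byte 0x82: 0x13

Answer: 0x26 0x4C 0x98 0x37 0x6E 0xDC 0xBF 0x79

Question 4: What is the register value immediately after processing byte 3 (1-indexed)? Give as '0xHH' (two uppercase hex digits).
After byte 1 (0x0E): reg=0x2A
After byte 2 (0x55): reg=0x7A
After byte 3 (0x42): reg=0xA8

Answer: 0xA8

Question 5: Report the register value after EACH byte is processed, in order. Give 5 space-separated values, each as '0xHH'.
0x2A 0x7A 0xA8 0x91 0x79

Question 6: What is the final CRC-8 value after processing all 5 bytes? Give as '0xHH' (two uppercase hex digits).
After byte 1 (0x0E): reg=0x2A
After byte 2 (0x55): reg=0x7A
After byte 3 (0x42): reg=0xA8
After byte 4 (0x41): reg=0x91
After byte 5 (0x82): reg=0x79

Answer: 0x79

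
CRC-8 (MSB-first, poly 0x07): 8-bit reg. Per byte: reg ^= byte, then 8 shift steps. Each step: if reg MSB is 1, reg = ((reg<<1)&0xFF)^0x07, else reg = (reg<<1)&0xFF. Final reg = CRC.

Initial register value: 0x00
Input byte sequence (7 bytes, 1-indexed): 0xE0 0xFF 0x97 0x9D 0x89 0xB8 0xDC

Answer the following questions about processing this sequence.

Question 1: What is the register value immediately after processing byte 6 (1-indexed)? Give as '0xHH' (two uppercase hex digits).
After byte 1 (0xE0): reg=0xAE
After byte 2 (0xFF): reg=0xB0
After byte 3 (0x97): reg=0xF5
After byte 4 (0x9D): reg=0x1F
After byte 5 (0x89): reg=0xEB
After byte 6 (0xB8): reg=0xBE

Answer: 0xBE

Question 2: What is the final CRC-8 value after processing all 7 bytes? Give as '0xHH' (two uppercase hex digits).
After byte 1 (0xE0): reg=0xAE
After byte 2 (0xFF): reg=0xB0
After byte 3 (0x97): reg=0xF5
After byte 4 (0x9D): reg=0x1F
After byte 5 (0x89): reg=0xEB
After byte 6 (0xB8): reg=0xBE
After byte 7 (0xDC): reg=0x29

Answer: 0x29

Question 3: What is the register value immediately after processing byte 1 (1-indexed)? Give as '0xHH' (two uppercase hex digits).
After byte 1 (0xE0): reg=0xAE

Answer: 0xAE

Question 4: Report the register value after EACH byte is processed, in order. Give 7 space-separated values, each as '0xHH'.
0xAE 0xB0 0xF5 0x1F 0xEB 0xBE 0x29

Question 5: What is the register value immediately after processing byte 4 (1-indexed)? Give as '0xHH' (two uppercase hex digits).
After byte 1 (0xE0): reg=0xAE
After byte 2 (0xFF): reg=0xB0
After byte 3 (0x97): reg=0xF5
After byte 4 (0x9D): reg=0x1F

Answer: 0x1F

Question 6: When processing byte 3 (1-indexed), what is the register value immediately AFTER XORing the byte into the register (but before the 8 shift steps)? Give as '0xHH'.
Answer: 0x27

Derivation:
Register before byte 3: 0xB0
Byte 3: 0x97
0xB0 XOR 0x97 = 0x27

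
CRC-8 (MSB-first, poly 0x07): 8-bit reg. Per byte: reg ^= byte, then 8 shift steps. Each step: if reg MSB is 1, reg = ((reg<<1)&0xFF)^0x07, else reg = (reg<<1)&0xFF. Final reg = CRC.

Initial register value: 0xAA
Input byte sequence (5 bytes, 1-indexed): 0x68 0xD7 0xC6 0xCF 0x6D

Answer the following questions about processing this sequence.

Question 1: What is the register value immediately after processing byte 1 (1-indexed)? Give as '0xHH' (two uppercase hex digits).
Answer: 0x40

Derivation:
After byte 1 (0x68): reg=0x40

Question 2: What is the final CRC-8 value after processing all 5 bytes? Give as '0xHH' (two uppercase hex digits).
After byte 1 (0x68): reg=0x40
After byte 2 (0xD7): reg=0xEC
After byte 3 (0xC6): reg=0xD6
After byte 4 (0xCF): reg=0x4F
After byte 5 (0x6D): reg=0xEE

Answer: 0xEE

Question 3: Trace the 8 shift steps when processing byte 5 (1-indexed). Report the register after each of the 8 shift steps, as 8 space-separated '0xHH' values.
After byte 1 (0x68): reg=0x40
After byte 2 (0xD7): reg=0xEC
After byte 3 (0xC6): reg=0xD6
After byte 4 (0xCF): reg=0x4F
Register before byte 5: 0x4F
After XOR with byte 0x6D: 0x22

Answer: 0x44 0x88 0x17 0x2E 0x5C 0xB8 0x77 0xEE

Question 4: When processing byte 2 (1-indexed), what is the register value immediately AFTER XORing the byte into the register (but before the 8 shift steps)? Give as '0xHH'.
Register before byte 2: 0x40
Byte 2: 0xD7
0x40 XOR 0xD7 = 0x97

Answer: 0x97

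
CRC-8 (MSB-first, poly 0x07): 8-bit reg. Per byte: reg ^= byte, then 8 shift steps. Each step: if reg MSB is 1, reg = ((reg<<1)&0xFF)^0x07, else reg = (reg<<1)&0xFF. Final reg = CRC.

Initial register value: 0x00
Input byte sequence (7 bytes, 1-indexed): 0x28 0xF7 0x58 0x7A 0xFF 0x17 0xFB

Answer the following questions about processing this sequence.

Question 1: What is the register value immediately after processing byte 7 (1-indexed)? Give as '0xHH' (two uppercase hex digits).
Answer: 0x1E

Derivation:
After byte 1 (0x28): reg=0xD8
After byte 2 (0xF7): reg=0xCD
After byte 3 (0x58): reg=0xE2
After byte 4 (0x7A): reg=0xC1
After byte 5 (0xFF): reg=0xBA
After byte 6 (0x17): reg=0x4A
After byte 7 (0xFB): reg=0x1E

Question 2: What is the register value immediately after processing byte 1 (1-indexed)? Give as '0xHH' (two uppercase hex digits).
After byte 1 (0x28): reg=0xD8

Answer: 0xD8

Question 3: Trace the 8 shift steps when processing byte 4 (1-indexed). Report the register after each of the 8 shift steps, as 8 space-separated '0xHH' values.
Answer: 0x37 0x6E 0xDC 0xBF 0x79 0xF2 0xE3 0xC1

Derivation:
After byte 1 (0x28): reg=0xD8
After byte 2 (0xF7): reg=0xCD
After byte 3 (0x58): reg=0xE2
Register before byte 4: 0xE2
After XOR with byte 0x7A: 0x98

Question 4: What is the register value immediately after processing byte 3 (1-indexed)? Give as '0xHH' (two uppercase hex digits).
After byte 1 (0x28): reg=0xD8
After byte 2 (0xF7): reg=0xCD
After byte 3 (0x58): reg=0xE2

Answer: 0xE2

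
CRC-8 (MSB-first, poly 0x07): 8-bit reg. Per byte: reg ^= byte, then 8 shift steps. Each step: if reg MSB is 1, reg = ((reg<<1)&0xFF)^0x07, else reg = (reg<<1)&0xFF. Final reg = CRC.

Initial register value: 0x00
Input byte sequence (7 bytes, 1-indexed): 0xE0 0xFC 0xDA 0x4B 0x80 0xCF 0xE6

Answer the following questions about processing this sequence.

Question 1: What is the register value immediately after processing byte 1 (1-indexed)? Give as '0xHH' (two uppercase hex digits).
After byte 1 (0xE0): reg=0xAE

Answer: 0xAE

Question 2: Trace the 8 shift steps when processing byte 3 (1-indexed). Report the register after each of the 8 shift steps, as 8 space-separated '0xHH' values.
Answer: 0xC6 0x8B 0x11 0x22 0x44 0x88 0x17 0x2E

Derivation:
After byte 1 (0xE0): reg=0xAE
After byte 2 (0xFC): reg=0xB9
Register before byte 3: 0xB9
After XOR with byte 0xDA: 0x63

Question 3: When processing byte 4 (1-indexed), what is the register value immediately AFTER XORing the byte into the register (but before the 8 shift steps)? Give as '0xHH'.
Register before byte 4: 0x2E
Byte 4: 0x4B
0x2E XOR 0x4B = 0x65

Answer: 0x65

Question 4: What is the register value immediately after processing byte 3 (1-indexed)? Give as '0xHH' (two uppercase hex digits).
After byte 1 (0xE0): reg=0xAE
After byte 2 (0xFC): reg=0xB9
After byte 3 (0xDA): reg=0x2E

Answer: 0x2E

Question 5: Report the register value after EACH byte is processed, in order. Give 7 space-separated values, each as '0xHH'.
0xAE 0xB9 0x2E 0x3C 0x3D 0xD0 0x82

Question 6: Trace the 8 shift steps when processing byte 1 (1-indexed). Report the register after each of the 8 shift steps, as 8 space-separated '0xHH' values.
Answer: 0xC7 0x89 0x15 0x2A 0x54 0xA8 0x57 0xAE

Derivation:
Register before byte 1: 0x00
After XOR with byte 0xE0: 0xE0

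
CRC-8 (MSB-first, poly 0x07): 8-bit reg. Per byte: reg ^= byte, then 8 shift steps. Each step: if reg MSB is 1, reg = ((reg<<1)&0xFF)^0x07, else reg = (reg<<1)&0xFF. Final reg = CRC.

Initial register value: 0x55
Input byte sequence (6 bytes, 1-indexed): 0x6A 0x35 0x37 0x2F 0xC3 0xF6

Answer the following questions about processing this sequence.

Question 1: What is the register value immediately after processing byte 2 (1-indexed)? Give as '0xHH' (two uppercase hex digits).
Answer: 0xB1

Derivation:
After byte 1 (0x6A): reg=0xBD
After byte 2 (0x35): reg=0xB1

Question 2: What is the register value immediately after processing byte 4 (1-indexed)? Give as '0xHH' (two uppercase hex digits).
After byte 1 (0x6A): reg=0xBD
After byte 2 (0x35): reg=0xB1
After byte 3 (0x37): reg=0x9B
After byte 4 (0x2F): reg=0x05

Answer: 0x05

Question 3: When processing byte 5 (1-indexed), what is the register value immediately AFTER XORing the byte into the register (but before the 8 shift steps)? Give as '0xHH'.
Register before byte 5: 0x05
Byte 5: 0xC3
0x05 XOR 0xC3 = 0xC6

Answer: 0xC6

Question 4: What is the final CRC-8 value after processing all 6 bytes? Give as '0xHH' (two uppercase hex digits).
Answer: 0x5F

Derivation:
After byte 1 (0x6A): reg=0xBD
After byte 2 (0x35): reg=0xB1
After byte 3 (0x37): reg=0x9B
After byte 4 (0x2F): reg=0x05
After byte 5 (0xC3): reg=0x5C
After byte 6 (0xF6): reg=0x5F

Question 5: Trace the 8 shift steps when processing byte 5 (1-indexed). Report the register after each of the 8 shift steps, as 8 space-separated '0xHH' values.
After byte 1 (0x6A): reg=0xBD
After byte 2 (0x35): reg=0xB1
After byte 3 (0x37): reg=0x9B
After byte 4 (0x2F): reg=0x05
Register before byte 5: 0x05
After XOR with byte 0xC3: 0xC6

Answer: 0x8B 0x11 0x22 0x44 0x88 0x17 0x2E 0x5C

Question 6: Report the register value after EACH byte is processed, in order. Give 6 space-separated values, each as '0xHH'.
0xBD 0xB1 0x9B 0x05 0x5C 0x5F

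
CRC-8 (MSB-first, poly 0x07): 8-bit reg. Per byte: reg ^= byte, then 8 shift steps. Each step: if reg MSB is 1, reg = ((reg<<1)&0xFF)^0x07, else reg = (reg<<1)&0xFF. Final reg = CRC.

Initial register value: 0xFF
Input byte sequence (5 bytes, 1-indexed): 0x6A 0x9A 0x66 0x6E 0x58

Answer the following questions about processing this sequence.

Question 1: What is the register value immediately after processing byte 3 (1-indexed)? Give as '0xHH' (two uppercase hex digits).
Answer: 0x3F

Derivation:
After byte 1 (0x6A): reg=0xE2
After byte 2 (0x9A): reg=0x6F
After byte 3 (0x66): reg=0x3F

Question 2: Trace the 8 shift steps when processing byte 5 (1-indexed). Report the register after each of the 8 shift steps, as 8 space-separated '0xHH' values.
After byte 1 (0x6A): reg=0xE2
After byte 2 (0x9A): reg=0x6F
After byte 3 (0x66): reg=0x3F
After byte 4 (0x6E): reg=0xB0
Register before byte 5: 0xB0
After XOR with byte 0x58: 0xE8

Answer: 0xD7 0xA9 0x55 0xAA 0x53 0xA6 0x4B 0x96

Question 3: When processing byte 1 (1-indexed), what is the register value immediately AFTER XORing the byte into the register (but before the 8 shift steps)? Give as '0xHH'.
Register before byte 1: 0xFF
Byte 1: 0x6A
0xFF XOR 0x6A = 0x95

Answer: 0x95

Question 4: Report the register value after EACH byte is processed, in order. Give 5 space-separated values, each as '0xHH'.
0xE2 0x6F 0x3F 0xB0 0x96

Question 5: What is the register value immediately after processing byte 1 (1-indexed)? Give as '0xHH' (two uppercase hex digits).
Answer: 0xE2

Derivation:
After byte 1 (0x6A): reg=0xE2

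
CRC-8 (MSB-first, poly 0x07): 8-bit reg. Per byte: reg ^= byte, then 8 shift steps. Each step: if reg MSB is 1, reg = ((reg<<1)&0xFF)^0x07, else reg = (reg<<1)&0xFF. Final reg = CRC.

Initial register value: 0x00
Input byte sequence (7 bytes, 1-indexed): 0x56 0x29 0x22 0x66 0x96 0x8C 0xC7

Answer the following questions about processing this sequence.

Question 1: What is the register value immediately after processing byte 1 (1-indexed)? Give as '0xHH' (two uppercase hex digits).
Answer: 0xA5

Derivation:
After byte 1 (0x56): reg=0xA5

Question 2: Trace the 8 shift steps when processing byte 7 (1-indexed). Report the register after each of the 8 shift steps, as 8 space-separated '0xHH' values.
After byte 1 (0x56): reg=0xA5
After byte 2 (0x29): reg=0xAD
After byte 3 (0x22): reg=0xA4
After byte 4 (0x66): reg=0x40
After byte 5 (0x96): reg=0x2C
After byte 6 (0x8C): reg=0x69
Register before byte 7: 0x69
After XOR with byte 0xC7: 0xAE

Answer: 0x5B 0xB6 0x6B 0xD6 0xAB 0x51 0xA2 0x43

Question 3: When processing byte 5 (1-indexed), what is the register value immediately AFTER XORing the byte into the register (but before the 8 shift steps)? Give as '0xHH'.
Answer: 0xD6

Derivation:
Register before byte 5: 0x40
Byte 5: 0x96
0x40 XOR 0x96 = 0xD6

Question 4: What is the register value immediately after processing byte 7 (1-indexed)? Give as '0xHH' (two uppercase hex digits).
After byte 1 (0x56): reg=0xA5
After byte 2 (0x29): reg=0xAD
After byte 3 (0x22): reg=0xA4
After byte 4 (0x66): reg=0x40
After byte 5 (0x96): reg=0x2C
After byte 6 (0x8C): reg=0x69
After byte 7 (0xC7): reg=0x43

Answer: 0x43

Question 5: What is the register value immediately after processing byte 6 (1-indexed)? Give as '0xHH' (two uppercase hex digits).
After byte 1 (0x56): reg=0xA5
After byte 2 (0x29): reg=0xAD
After byte 3 (0x22): reg=0xA4
After byte 4 (0x66): reg=0x40
After byte 5 (0x96): reg=0x2C
After byte 6 (0x8C): reg=0x69

Answer: 0x69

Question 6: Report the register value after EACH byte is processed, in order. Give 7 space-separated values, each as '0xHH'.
0xA5 0xAD 0xA4 0x40 0x2C 0x69 0x43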